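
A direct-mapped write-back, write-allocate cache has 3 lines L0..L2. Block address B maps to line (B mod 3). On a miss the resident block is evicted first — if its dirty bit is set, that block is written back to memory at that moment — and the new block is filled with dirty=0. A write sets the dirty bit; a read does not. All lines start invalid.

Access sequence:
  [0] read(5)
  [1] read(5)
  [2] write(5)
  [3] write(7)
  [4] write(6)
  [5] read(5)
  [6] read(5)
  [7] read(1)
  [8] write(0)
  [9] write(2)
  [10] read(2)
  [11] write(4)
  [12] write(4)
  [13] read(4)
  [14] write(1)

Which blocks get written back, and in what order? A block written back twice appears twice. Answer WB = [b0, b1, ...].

  0 | R B5 → L2 miss [-]
  1 | R B5 → L2 hit [-]
  2 | W B5 → L2 hit [D]
  3 | W B7 → L1 miss [D]
  4 | W B6 → L0 miss [D]
  5 | R B5 → L2 hit [D]
  6 | R B5 → L2 hit [D]
  7 | R B1 → L1 miss wb→B7 [-]
  8 | W B0 → L0 miss wb→B6 [D]
  9 | W B2 → L2 miss wb→B5 [D]
  10 | R B2 → L2 hit [D]
  11 | W B4 → L1 miss [D]
  12 | W B4 → L1 hit [D]
  13 | R B4 → L1 hit [D]
  14 | W B1 → L1 miss wb→B4 [D]

WB = [7, 6, 5, 4]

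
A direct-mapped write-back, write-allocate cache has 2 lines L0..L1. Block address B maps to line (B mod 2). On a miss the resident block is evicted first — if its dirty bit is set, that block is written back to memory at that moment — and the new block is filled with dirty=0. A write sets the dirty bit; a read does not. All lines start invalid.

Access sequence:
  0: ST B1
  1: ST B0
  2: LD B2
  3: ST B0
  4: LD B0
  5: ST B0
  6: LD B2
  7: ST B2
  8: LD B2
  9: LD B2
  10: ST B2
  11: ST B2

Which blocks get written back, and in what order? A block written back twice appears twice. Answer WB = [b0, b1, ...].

WB = [0, 0]

  0 | W B1 → L1 miss [D]
  1 | W B0 → L0 miss [D]
  2 | R B2 → L0 miss wb→B0 [-]
  3 | W B0 → L0 miss [D]
  4 | R B0 → L0 hit [D]
  5 | W B0 → L0 hit [D]
  6 | R B2 → L0 miss wb→B0 [-]
  7 | W B2 → L0 hit [D]
  8 | R B2 → L0 hit [D]
  9 | R B2 → L0 hit [D]
  10 | W B2 → L0 hit [D]
  11 | W B2 → L0 hit [D]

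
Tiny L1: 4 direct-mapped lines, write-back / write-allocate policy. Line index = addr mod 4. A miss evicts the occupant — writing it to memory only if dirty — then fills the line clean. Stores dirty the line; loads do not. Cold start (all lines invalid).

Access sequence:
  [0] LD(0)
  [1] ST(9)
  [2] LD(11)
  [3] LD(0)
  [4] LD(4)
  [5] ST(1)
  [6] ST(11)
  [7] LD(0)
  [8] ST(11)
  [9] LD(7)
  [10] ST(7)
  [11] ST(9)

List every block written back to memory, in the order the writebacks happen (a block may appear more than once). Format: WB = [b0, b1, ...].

0: R B0 -> L0 miss  d=-]
1: W B9 -> L1 miss  d=D]
2: R B11 -> L3 miss  d=-]
3: R B0 -> L0 hit  d=-]
4: R B4 -> L0 miss  d=-]
5: W B1 -> L1 miss wb->B9  d=D]
6: W B11 -> L3 hit  d=D]
7: R B0 -> L0 miss  d=-]
8: W B11 -> L3 hit  d=D]
9: R B7 -> L3 miss wb->B11  d=-]
10: W B7 -> L3 hit  d=D]
11: W B9 -> L1 miss wb->B1  d=D]

WB = [9, 11, 1]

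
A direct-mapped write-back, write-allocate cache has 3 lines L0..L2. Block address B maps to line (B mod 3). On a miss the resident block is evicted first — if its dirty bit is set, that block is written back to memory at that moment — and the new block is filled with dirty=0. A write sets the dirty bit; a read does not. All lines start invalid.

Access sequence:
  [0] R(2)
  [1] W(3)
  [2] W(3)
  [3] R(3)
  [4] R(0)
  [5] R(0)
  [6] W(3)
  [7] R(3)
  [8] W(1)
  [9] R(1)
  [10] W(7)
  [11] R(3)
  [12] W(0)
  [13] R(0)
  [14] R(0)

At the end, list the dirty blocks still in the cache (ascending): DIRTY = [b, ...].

0: R B2 -> L2 miss  d=-]
1: W B3 -> L0 miss  d=D]
2: W B3 -> L0 hit  d=D]
3: R B3 -> L0 hit  d=D]
4: R B0 -> L0 miss wb->B3  d=-]
5: R B0 -> L0 hit  d=-]
6: W B3 -> L0 miss  d=D]
7: R B3 -> L0 hit  d=D]
8: W B1 -> L1 miss  d=D]
9: R B1 -> L1 hit  d=D]
10: W B7 -> L1 miss wb->B1  d=D]
11: R B3 -> L0 hit  d=D]
12: W B0 -> L0 miss wb->B3  d=D]
13: R B0 -> L0 hit  d=D]
14: R B0 -> L0 hit  d=D]

DIRTY = [0, 7]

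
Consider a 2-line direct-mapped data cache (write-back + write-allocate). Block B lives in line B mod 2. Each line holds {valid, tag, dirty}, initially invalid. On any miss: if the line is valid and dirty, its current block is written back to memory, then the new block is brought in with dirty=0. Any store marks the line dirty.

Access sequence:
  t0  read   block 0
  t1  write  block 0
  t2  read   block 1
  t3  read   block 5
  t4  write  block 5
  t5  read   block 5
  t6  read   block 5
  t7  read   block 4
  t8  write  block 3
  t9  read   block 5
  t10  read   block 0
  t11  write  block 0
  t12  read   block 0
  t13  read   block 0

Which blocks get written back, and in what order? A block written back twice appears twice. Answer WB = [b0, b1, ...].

WB = [0, 5, 3]

0: R B0 -> L0 miss  d=-]
1: W B0 -> L0 hit  d=D]
2: R B1 -> L1 miss  d=-]
3: R B5 -> L1 miss  d=-]
4: W B5 -> L1 hit  d=D]
5: R B5 -> L1 hit  d=D]
6: R B5 -> L1 hit  d=D]
7: R B4 -> L0 miss wb->B0  d=-]
8: W B3 -> L1 miss wb->B5  d=D]
9: R B5 -> L1 miss wb->B3  d=-]
10: R B0 -> L0 miss  d=-]
11: W B0 -> L0 hit  d=D]
12: R B0 -> L0 hit  d=D]
13: R B0 -> L0 hit  d=D]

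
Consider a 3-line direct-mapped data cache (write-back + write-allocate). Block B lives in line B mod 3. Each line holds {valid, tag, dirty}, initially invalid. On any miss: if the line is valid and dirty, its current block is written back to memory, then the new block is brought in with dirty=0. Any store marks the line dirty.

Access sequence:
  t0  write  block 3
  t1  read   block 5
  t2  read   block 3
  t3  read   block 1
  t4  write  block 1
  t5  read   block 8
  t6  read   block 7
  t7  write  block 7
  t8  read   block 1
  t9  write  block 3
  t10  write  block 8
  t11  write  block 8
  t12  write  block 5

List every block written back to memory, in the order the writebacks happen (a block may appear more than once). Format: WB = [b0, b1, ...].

  0 | W B3 → L0 miss [D]
  1 | R B5 → L2 miss [-]
  2 | R B3 → L0 hit [D]
  3 | R B1 → L1 miss [-]
  4 | W B1 → L1 hit [D]
  5 | R B8 → L2 miss [-]
  6 | R B7 → L1 miss wb→B1 [-]
  7 | W B7 → L1 hit [D]
  8 | R B1 → L1 miss wb→B7 [-]
  9 | W B3 → L0 hit [D]
  10 | W B8 → L2 hit [D]
  11 | W B8 → L2 hit [D]
  12 | W B5 → L2 miss wb→B8 [D]

WB = [1, 7, 8]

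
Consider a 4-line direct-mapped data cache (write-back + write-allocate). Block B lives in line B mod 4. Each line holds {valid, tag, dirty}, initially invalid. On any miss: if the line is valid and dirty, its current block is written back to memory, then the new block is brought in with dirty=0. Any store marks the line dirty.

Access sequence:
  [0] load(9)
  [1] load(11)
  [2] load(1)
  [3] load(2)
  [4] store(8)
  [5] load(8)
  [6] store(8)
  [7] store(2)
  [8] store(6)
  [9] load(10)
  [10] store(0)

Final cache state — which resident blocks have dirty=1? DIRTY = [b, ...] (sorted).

0: R B9 → L1 miss [-]
1: R B11 → L3 miss [-]
2: R B1 → L1 miss [-]
3: R B2 → L2 miss [-]
4: W B8 → L0 miss [D]
5: R B8 → L0 hit [D]
6: W B8 → L0 hit [D]
7: W B2 → L2 hit [D]
8: W B6 → L2 miss wb→B2 [D]
9: R B10 → L2 miss wb→B6 [-]
10: W B0 → L0 miss wb→B8 [D]

DIRTY = [0]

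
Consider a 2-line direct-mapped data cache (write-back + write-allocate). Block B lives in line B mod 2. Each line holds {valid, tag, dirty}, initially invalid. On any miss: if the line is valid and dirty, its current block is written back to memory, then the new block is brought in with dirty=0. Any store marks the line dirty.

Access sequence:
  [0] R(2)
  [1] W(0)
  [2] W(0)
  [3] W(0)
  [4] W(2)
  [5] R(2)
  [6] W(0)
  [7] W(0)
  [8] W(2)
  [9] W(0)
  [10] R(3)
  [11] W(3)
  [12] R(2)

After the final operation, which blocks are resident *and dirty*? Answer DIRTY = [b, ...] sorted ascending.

0: R B2 -> L0 miss  d=-]
1: W B0 -> L0 miss  d=D]
2: W B0 -> L0 hit  d=D]
3: W B0 -> L0 hit  d=D]
4: W B2 -> L0 miss wb->B0  d=D]
5: R B2 -> L0 hit  d=D]
6: W B0 -> L0 miss wb->B2  d=D]
7: W B0 -> L0 hit  d=D]
8: W B2 -> L0 miss wb->B0  d=D]
9: W B0 -> L0 miss wb->B2  d=D]
10: R B3 -> L1 miss  d=-]
11: W B3 -> L1 hit  d=D]
12: R B2 -> L0 miss wb->B0  d=-]

DIRTY = [3]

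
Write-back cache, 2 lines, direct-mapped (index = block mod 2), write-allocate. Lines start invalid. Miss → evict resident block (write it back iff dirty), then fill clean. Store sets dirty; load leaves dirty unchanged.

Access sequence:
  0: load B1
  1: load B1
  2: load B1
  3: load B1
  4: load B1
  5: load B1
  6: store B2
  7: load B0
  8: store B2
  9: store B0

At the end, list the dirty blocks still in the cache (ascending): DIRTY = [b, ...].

0: R B1 → L1 miss [-]
1: R B1 → L1 hit [-]
2: R B1 → L1 hit [-]
3: R B1 → L1 hit [-]
4: R B1 → L1 hit [-]
5: R B1 → L1 hit [-]
6: W B2 → L0 miss [D]
7: R B0 → L0 miss wb→B2 [-]
8: W B2 → L0 miss [D]
9: W B0 → L0 miss wb→B2 [D]

DIRTY = [0]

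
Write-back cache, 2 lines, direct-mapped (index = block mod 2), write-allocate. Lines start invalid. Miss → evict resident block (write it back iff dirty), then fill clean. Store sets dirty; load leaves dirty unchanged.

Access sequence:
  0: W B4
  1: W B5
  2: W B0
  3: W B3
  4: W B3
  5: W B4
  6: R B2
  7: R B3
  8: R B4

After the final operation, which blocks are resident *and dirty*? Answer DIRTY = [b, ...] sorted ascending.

DIRTY = [3]

0: W B4 -> L0 miss  d=D]
1: W B5 -> L1 miss  d=D]
2: W B0 -> L0 miss wb->B4  d=D]
3: W B3 -> L1 miss wb->B5  d=D]
4: W B3 -> L1 hit  d=D]
5: W B4 -> L0 miss wb->B0  d=D]
6: R B2 -> L0 miss wb->B4  d=-]
7: R B3 -> L1 hit  d=D]
8: R B4 -> L0 miss  d=-]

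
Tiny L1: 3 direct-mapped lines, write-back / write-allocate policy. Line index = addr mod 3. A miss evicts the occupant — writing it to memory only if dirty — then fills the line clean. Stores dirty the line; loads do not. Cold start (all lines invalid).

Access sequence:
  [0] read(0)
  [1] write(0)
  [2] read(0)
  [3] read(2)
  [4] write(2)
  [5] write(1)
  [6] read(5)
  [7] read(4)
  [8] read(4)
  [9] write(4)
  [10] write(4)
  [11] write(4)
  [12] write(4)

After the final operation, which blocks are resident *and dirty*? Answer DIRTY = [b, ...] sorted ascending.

0: R B0 → L0 miss [-]
1: W B0 → L0 hit [D]
2: R B0 → L0 hit [D]
3: R B2 → L2 miss [-]
4: W B2 → L2 hit [D]
5: W B1 → L1 miss [D]
6: R B5 → L2 miss wb→B2 [-]
7: R B4 → L1 miss wb→B1 [-]
8: R B4 → L1 hit [-]
9: W B4 → L1 hit [D]
10: W B4 → L1 hit [D]
11: W B4 → L1 hit [D]
12: W B4 → L1 hit [D]

DIRTY = [0, 4]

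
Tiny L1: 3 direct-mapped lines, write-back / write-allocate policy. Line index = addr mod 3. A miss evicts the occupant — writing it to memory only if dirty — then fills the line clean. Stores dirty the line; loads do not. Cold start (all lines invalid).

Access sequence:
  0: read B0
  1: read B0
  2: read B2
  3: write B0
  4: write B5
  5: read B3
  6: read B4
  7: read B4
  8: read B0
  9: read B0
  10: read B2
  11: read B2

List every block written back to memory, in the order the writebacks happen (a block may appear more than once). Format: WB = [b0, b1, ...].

0: R B0 -> L0 miss  d=-]
1: R B0 -> L0 hit  d=-]
2: R B2 -> L2 miss  d=-]
3: W B0 -> L0 hit  d=D]
4: W B5 -> L2 miss  d=D]
5: R B3 -> L0 miss wb->B0  d=-]
6: R B4 -> L1 miss  d=-]
7: R B4 -> L1 hit  d=-]
8: R B0 -> L0 miss  d=-]
9: R B0 -> L0 hit  d=-]
10: R B2 -> L2 miss wb->B5  d=-]
11: R B2 -> L2 hit  d=-]

WB = [0, 5]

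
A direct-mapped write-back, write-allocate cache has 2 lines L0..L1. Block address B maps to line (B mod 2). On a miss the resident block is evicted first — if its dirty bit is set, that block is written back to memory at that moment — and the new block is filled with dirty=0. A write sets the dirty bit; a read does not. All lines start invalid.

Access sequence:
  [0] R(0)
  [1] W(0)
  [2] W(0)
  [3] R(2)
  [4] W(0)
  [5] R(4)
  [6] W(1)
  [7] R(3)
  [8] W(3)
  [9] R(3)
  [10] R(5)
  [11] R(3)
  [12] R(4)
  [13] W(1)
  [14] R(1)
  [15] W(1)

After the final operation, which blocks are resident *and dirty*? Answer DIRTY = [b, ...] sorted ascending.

DIRTY = [1]

  0 | R B0 → L0 miss [-]
  1 | W B0 → L0 hit [D]
  2 | W B0 → L0 hit [D]
  3 | R B2 → L0 miss wb→B0 [-]
  4 | W B0 → L0 miss [D]
  5 | R B4 → L0 miss wb→B0 [-]
  6 | W B1 → L1 miss [D]
  7 | R B3 → L1 miss wb→B1 [-]
  8 | W B3 → L1 hit [D]
  9 | R B3 → L1 hit [D]
  10 | R B5 → L1 miss wb→B3 [-]
  11 | R B3 → L1 miss [-]
  12 | R B4 → L0 hit [-]
  13 | W B1 → L1 miss [D]
  14 | R B1 → L1 hit [D]
  15 | W B1 → L1 hit [D]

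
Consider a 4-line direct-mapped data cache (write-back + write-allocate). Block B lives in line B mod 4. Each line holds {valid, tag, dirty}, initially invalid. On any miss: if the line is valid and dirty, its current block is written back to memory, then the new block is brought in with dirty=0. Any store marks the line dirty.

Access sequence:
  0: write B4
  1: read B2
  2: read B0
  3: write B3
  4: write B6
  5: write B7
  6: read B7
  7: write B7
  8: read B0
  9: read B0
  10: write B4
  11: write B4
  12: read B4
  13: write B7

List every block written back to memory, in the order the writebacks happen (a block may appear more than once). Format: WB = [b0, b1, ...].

  0 | W B4 → L0 miss [D]
  1 | R B2 → L2 miss [-]
  2 | R B0 → L0 miss wb→B4 [-]
  3 | W B3 → L3 miss [D]
  4 | W B6 → L2 miss [D]
  5 | W B7 → L3 miss wb→B3 [D]
  6 | R B7 → L3 hit [D]
  7 | W B7 → L3 hit [D]
  8 | R B0 → L0 hit [-]
  9 | R B0 → L0 hit [-]
  10 | W B4 → L0 miss [D]
  11 | W B4 → L0 hit [D]
  12 | R B4 → L0 hit [D]
  13 | W B7 → L3 hit [D]

WB = [4, 3]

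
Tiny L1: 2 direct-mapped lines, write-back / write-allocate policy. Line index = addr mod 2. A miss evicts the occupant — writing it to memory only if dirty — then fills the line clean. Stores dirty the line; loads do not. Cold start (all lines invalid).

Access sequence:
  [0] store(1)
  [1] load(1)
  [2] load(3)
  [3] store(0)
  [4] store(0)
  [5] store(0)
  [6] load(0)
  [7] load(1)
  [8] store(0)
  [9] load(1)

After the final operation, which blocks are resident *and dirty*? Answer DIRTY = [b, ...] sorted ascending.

DIRTY = [0]

  0 | W B1 → L1 miss [D]
  1 | R B1 → L1 hit [D]
  2 | R B3 → L1 miss wb→B1 [-]
  3 | W B0 → L0 miss [D]
  4 | W B0 → L0 hit [D]
  5 | W B0 → L0 hit [D]
  6 | R B0 → L0 hit [D]
  7 | R B1 → L1 miss [-]
  8 | W B0 → L0 hit [D]
  9 | R B1 → L1 hit [-]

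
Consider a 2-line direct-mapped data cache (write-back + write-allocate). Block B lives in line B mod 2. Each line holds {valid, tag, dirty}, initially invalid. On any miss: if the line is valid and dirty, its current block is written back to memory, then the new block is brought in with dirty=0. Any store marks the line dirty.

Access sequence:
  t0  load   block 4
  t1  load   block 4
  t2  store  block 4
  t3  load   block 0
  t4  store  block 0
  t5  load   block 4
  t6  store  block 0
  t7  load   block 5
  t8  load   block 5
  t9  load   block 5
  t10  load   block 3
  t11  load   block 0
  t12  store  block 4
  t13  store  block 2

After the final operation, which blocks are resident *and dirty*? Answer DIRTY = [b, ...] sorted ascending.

DIRTY = [2]

  0 | R B4 → L0 miss [-]
  1 | R B4 → L0 hit [-]
  2 | W B4 → L0 hit [D]
  3 | R B0 → L0 miss wb→B4 [-]
  4 | W B0 → L0 hit [D]
  5 | R B4 → L0 miss wb→B0 [-]
  6 | W B0 → L0 miss [D]
  7 | R B5 → L1 miss [-]
  8 | R B5 → L1 hit [-]
  9 | R B5 → L1 hit [-]
  10 | R B3 → L1 miss [-]
  11 | R B0 → L0 hit [D]
  12 | W B4 → L0 miss wb→B0 [D]
  13 | W B2 → L0 miss wb→B4 [D]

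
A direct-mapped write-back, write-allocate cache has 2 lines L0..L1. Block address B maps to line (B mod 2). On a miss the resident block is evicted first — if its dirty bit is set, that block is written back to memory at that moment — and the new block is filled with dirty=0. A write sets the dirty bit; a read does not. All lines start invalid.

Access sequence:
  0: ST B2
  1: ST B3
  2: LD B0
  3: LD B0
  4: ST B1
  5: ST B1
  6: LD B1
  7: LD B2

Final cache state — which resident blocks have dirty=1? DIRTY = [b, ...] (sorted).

  0 | W B2 → L0 miss [D]
  1 | W B3 → L1 miss [D]
  2 | R B0 → L0 miss wb→B2 [-]
  3 | R B0 → L0 hit [-]
  4 | W B1 → L1 miss wb→B3 [D]
  5 | W B1 → L1 hit [D]
  6 | R B1 → L1 hit [D]
  7 | R B2 → L0 miss [-]

DIRTY = [1]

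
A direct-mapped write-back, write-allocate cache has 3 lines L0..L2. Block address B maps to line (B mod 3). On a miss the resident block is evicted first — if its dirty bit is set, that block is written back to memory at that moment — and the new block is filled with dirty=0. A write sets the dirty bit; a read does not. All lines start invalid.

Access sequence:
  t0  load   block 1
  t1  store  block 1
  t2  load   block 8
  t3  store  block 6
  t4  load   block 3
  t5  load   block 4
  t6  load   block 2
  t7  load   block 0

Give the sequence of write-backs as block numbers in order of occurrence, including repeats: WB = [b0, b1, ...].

  0 | R B1 → L1 miss [-]
  1 | W B1 → L1 hit [D]
  2 | R B8 → L2 miss [-]
  3 | W B6 → L0 miss [D]
  4 | R B3 → L0 miss wb→B6 [-]
  5 | R B4 → L1 miss wb→B1 [-]
  6 | R B2 → L2 miss [-]
  7 | R B0 → L0 miss [-]

WB = [6, 1]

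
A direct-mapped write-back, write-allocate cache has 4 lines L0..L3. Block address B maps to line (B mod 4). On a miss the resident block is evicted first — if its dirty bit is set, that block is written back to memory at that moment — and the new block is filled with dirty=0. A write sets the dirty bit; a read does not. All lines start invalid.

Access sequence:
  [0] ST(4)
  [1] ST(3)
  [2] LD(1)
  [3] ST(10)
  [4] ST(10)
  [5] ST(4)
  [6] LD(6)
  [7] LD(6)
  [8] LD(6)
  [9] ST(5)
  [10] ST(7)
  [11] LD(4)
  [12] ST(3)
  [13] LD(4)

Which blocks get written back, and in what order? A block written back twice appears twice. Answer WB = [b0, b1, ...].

WB = [10, 3, 7]

  0 | W B4 → L0 miss [D]
  1 | W B3 → L3 miss [D]
  2 | R B1 → L1 miss [-]
  3 | W B10 → L2 miss [D]
  4 | W B10 → L2 hit [D]
  5 | W B4 → L0 hit [D]
  6 | R B6 → L2 miss wb→B10 [-]
  7 | R B6 → L2 hit [-]
  8 | R B6 → L2 hit [-]
  9 | W B5 → L1 miss [D]
  10 | W B7 → L3 miss wb→B3 [D]
  11 | R B4 → L0 hit [D]
  12 | W B3 → L3 miss wb→B7 [D]
  13 | R B4 → L0 hit [D]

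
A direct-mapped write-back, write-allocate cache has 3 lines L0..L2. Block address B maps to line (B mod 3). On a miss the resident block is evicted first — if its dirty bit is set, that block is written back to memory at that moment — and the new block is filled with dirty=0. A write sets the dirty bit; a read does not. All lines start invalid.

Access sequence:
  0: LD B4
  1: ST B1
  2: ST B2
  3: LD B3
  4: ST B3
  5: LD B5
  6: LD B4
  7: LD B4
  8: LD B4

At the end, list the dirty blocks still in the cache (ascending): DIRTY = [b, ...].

DIRTY = [3]

  0 | R B4 → L1 miss [-]
  1 | W B1 → L1 miss [D]
  2 | W B2 → L2 miss [D]
  3 | R B3 → L0 miss [-]
  4 | W B3 → L0 hit [D]
  5 | R B5 → L2 miss wb→B2 [-]
  6 | R B4 → L1 miss wb→B1 [-]
  7 | R B4 → L1 hit [-]
  8 | R B4 → L1 hit [-]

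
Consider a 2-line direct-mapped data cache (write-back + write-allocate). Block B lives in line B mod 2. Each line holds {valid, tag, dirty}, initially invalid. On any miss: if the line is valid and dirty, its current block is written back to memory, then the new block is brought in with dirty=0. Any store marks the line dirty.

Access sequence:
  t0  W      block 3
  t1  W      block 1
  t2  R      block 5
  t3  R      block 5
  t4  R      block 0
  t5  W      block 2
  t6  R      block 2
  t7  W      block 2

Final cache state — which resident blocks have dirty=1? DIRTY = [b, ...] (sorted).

0: W B3 → L1 miss [D]
1: W B1 → L1 miss wb→B3 [D]
2: R B5 → L1 miss wb→B1 [-]
3: R B5 → L1 hit [-]
4: R B0 → L0 miss [-]
5: W B2 → L0 miss [D]
6: R B2 → L0 hit [D]
7: W B2 → L0 hit [D]

DIRTY = [2]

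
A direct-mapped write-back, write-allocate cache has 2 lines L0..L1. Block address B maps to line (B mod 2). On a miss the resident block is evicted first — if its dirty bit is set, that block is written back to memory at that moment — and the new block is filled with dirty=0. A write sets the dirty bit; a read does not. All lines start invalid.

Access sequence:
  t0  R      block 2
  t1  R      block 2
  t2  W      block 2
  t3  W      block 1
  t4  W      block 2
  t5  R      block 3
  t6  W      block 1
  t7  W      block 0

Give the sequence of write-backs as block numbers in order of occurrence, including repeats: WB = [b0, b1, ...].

WB = [1, 2]

0: R B2 → L0 miss [-]
1: R B2 → L0 hit [-]
2: W B2 → L0 hit [D]
3: W B1 → L1 miss [D]
4: W B2 → L0 hit [D]
5: R B3 → L1 miss wb→B1 [-]
6: W B1 → L1 miss [D]
7: W B0 → L0 miss wb→B2 [D]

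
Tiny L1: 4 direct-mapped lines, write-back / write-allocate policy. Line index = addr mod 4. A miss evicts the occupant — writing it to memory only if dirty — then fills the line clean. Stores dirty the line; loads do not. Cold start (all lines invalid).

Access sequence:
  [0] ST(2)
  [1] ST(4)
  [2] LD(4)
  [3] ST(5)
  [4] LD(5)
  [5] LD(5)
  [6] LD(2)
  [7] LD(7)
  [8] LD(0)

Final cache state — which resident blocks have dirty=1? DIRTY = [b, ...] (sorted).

DIRTY = [2, 5]

  0 | W B2 → L2 miss [D]
  1 | W B4 → L0 miss [D]
  2 | R B4 → L0 hit [D]
  3 | W B5 → L1 miss [D]
  4 | R B5 → L1 hit [D]
  5 | R B5 → L1 hit [D]
  6 | R B2 → L2 hit [D]
  7 | R B7 → L3 miss [-]
  8 | R B0 → L0 miss wb→B4 [-]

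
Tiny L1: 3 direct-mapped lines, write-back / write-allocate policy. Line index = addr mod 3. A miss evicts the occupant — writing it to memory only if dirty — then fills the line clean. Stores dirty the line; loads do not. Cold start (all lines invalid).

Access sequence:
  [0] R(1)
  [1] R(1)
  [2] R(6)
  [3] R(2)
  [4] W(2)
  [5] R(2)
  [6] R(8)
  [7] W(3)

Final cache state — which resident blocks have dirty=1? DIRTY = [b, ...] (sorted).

0: R B1 -> L1 miss  d=-]
1: R B1 -> L1 hit  d=-]
2: R B6 -> L0 miss  d=-]
3: R B2 -> L2 miss  d=-]
4: W B2 -> L2 hit  d=D]
5: R B2 -> L2 hit  d=D]
6: R B8 -> L2 miss wb->B2  d=-]
7: W B3 -> L0 miss  d=D]

DIRTY = [3]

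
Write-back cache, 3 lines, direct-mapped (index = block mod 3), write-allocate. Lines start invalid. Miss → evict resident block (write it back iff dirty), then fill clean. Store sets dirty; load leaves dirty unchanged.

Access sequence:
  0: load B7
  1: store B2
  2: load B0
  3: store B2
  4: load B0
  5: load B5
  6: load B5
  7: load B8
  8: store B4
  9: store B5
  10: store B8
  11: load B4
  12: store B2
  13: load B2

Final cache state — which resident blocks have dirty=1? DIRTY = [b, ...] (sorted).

0: R B7 → L1 miss [-]
1: W B2 → L2 miss [D]
2: R B0 → L0 miss [-]
3: W B2 → L2 hit [D]
4: R B0 → L0 hit [-]
5: R B5 → L2 miss wb→B2 [-]
6: R B5 → L2 hit [-]
7: R B8 → L2 miss [-]
8: W B4 → L1 miss [D]
9: W B5 → L2 miss [D]
10: W B8 → L2 miss wb→B5 [D]
11: R B4 → L1 hit [D]
12: W B2 → L2 miss wb→B8 [D]
13: R B2 → L2 hit [D]

DIRTY = [2, 4]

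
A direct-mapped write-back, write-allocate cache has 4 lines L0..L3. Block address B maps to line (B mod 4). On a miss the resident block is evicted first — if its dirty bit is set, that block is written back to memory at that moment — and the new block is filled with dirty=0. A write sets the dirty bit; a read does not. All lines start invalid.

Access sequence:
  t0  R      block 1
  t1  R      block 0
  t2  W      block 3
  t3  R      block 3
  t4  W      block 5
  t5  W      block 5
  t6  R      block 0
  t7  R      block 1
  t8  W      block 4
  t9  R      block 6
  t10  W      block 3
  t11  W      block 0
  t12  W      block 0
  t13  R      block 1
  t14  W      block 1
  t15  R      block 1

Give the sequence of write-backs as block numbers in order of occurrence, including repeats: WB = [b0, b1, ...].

WB = [5, 4]

0: R B1 → L1 miss [-]
1: R B0 → L0 miss [-]
2: W B3 → L3 miss [D]
3: R B3 → L3 hit [D]
4: W B5 → L1 miss [D]
5: W B5 → L1 hit [D]
6: R B0 → L0 hit [-]
7: R B1 → L1 miss wb→B5 [-]
8: W B4 → L0 miss [D]
9: R B6 → L2 miss [-]
10: W B3 → L3 hit [D]
11: W B0 → L0 miss wb→B4 [D]
12: W B0 → L0 hit [D]
13: R B1 → L1 hit [-]
14: W B1 → L1 hit [D]
15: R B1 → L1 hit [D]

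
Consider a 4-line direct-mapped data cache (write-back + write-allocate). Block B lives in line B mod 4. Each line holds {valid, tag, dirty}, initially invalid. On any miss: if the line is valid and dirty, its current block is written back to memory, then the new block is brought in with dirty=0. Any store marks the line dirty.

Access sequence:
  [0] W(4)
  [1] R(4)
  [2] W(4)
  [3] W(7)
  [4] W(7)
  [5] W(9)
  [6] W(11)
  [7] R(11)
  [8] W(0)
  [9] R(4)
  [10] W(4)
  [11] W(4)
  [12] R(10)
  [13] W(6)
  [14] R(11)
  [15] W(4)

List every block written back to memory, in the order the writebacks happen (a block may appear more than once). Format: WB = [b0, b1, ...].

WB = [7, 4, 0]

  0 | W B4 → L0 miss [D]
  1 | R B4 → L0 hit [D]
  2 | W B4 → L0 hit [D]
  3 | W B7 → L3 miss [D]
  4 | W B7 → L3 hit [D]
  5 | W B9 → L1 miss [D]
  6 | W B11 → L3 miss wb→B7 [D]
  7 | R B11 → L3 hit [D]
  8 | W B0 → L0 miss wb→B4 [D]
  9 | R B4 → L0 miss wb→B0 [-]
  10 | W B4 → L0 hit [D]
  11 | W B4 → L0 hit [D]
  12 | R B10 → L2 miss [-]
  13 | W B6 → L2 miss [D]
  14 | R B11 → L3 hit [D]
  15 | W B4 → L0 hit [D]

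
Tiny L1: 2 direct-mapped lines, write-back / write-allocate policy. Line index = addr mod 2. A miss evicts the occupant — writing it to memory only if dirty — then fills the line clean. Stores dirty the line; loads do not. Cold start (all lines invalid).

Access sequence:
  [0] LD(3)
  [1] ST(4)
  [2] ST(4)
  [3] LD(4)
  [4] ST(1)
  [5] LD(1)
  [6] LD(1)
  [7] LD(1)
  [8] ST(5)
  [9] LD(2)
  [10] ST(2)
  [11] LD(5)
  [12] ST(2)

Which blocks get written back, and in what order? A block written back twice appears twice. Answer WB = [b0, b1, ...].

0: R B3 -> L1 miss  d=-]
1: W B4 -> L0 miss  d=D]
2: W B4 -> L0 hit  d=D]
3: R B4 -> L0 hit  d=D]
4: W B1 -> L1 miss  d=D]
5: R B1 -> L1 hit  d=D]
6: R B1 -> L1 hit  d=D]
7: R B1 -> L1 hit  d=D]
8: W B5 -> L1 miss wb->B1  d=D]
9: R B2 -> L0 miss wb->B4  d=-]
10: W B2 -> L0 hit  d=D]
11: R B5 -> L1 hit  d=D]
12: W B2 -> L0 hit  d=D]

WB = [1, 4]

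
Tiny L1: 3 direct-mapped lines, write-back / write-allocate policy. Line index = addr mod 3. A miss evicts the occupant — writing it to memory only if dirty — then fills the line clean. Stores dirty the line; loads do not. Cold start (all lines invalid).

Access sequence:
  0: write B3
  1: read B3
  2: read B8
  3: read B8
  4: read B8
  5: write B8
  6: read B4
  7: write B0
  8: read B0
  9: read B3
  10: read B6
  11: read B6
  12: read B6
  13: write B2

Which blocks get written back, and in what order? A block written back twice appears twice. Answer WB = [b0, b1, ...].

WB = [3, 0, 8]

0: W B3 -> L0 miss  d=D]
1: R B3 -> L0 hit  d=D]
2: R B8 -> L2 miss  d=-]
3: R B8 -> L2 hit  d=-]
4: R B8 -> L2 hit  d=-]
5: W B8 -> L2 hit  d=D]
6: R B4 -> L1 miss  d=-]
7: W B0 -> L0 miss wb->B3  d=D]
8: R B0 -> L0 hit  d=D]
9: R B3 -> L0 miss wb->B0  d=-]
10: R B6 -> L0 miss  d=-]
11: R B6 -> L0 hit  d=-]
12: R B6 -> L0 hit  d=-]
13: W B2 -> L2 miss wb->B8  d=D]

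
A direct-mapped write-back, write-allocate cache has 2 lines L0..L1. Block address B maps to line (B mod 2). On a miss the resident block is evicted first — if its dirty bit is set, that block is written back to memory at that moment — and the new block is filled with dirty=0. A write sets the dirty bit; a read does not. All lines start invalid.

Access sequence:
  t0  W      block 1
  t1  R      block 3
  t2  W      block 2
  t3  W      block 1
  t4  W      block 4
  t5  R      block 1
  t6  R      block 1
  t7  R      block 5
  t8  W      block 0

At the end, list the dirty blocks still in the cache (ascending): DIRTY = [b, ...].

DIRTY = [0]

0: W B1 → L1 miss [D]
1: R B3 → L1 miss wb→B1 [-]
2: W B2 → L0 miss [D]
3: W B1 → L1 miss [D]
4: W B4 → L0 miss wb→B2 [D]
5: R B1 → L1 hit [D]
6: R B1 → L1 hit [D]
7: R B5 → L1 miss wb→B1 [-]
8: W B0 → L0 miss wb→B4 [D]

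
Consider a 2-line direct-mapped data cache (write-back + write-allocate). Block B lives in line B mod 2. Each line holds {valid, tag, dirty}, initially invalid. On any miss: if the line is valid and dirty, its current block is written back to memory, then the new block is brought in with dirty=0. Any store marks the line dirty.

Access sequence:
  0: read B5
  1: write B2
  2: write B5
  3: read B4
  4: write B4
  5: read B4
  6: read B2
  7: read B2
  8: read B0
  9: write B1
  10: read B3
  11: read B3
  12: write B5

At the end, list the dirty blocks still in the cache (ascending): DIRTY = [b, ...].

DIRTY = [5]

  0 | R B5 → L1 miss [-]
  1 | W B2 → L0 miss [D]
  2 | W B5 → L1 hit [D]
  3 | R B4 → L0 miss wb→B2 [-]
  4 | W B4 → L0 hit [D]
  5 | R B4 → L0 hit [D]
  6 | R B2 → L0 miss wb→B4 [-]
  7 | R B2 → L0 hit [-]
  8 | R B0 → L0 miss [-]
  9 | W B1 → L1 miss wb→B5 [D]
  10 | R B3 → L1 miss wb→B1 [-]
  11 | R B3 → L1 hit [-]
  12 | W B5 → L1 miss [D]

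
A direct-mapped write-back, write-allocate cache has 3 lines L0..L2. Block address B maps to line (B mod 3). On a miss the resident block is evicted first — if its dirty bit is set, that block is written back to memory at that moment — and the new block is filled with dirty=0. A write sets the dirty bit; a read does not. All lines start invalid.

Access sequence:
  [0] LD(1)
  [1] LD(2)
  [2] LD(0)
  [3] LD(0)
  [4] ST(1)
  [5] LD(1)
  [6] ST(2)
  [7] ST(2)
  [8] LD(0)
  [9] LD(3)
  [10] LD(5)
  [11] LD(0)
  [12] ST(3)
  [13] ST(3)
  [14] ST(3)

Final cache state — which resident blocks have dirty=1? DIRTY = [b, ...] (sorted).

DIRTY = [1, 3]

0: R B1 -> L1 miss  d=-]
1: R B2 -> L2 miss  d=-]
2: R B0 -> L0 miss  d=-]
3: R B0 -> L0 hit  d=-]
4: W B1 -> L1 hit  d=D]
5: R B1 -> L1 hit  d=D]
6: W B2 -> L2 hit  d=D]
7: W B2 -> L2 hit  d=D]
8: R B0 -> L0 hit  d=-]
9: R B3 -> L0 miss  d=-]
10: R B5 -> L2 miss wb->B2  d=-]
11: R B0 -> L0 miss  d=-]
12: W B3 -> L0 miss  d=D]
13: W B3 -> L0 hit  d=D]
14: W B3 -> L0 hit  d=D]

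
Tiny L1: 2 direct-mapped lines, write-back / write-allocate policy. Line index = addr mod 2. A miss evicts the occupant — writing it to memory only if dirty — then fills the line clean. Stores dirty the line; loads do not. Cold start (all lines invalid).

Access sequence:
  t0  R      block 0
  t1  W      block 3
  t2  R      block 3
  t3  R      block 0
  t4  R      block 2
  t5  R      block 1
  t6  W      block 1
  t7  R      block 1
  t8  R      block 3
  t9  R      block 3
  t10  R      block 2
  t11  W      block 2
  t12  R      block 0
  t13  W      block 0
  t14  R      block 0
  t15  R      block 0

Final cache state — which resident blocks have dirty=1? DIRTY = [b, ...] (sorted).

  0 | R B0 → L0 miss [-]
  1 | W B3 → L1 miss [D]
  2 | R B3 → L1 hit [D]
  3 | R B0 → L0 hit [-]
  4 | R B2 → L0 miss [-]
  5 | R B1 → L1 miss wb→B3 [-]
  6 | W B1 → L1 hit [D]
  7 | R B1 → L1 hit [D]
  8 | R B3 → L1 miss wb→B1 [-]
  9 | R B3 → L1 hit [-]
  10 | R B2 → L0 hit [-]
  11 | W B2 → L0 hit [D]
  12 | R B0 → L0 miss wb→B2 [-]
  13 | W B0 → L0 hit [D]
  14 | R B0 → L0 hit [D]
  15 | R B0 → L0 hit [D]

DIRTY = [0]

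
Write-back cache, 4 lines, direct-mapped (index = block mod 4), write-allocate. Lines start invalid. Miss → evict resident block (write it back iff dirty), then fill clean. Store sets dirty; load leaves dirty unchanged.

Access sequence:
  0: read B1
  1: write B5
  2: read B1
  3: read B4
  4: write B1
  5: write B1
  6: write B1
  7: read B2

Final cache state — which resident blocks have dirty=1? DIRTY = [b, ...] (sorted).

0: R B1 → L1 miss [-]
1: W B5 → L1 miss [D]
2: R B1 → L1 miss wb→B5 [-]
3: R B4 → L0 miss [-]
4: W B1 → L1 hit [D]
5: W B1 → L1 hit [D]
6: W B1 → L1 hit [D]
7: R B2 → L2 miss [-]

DIRTY = [1]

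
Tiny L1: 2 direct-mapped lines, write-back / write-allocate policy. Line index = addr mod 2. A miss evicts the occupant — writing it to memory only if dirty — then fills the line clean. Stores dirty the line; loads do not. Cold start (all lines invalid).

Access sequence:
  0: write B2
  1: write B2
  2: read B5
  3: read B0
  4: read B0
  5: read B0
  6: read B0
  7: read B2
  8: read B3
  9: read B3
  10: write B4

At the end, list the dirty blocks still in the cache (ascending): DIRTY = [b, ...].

DIRTY = [4]

0: W B2 → L0 miss [D]
1: W B2 → L0 hit [D]
2: R B5 → L1 miss [-]
3: R B0 → L0 miss wb→B2 [-]
4: R B0 → L0 hit [-]
5: R B0 → L0 hit [-]
6: R B0 → L0 hit [-]
7: R B2 → L0 miss [-]
8: R B3 → L1 miss [-]
9: R B3 → L1 hit [-]
10: W B4 → L0 miss [D]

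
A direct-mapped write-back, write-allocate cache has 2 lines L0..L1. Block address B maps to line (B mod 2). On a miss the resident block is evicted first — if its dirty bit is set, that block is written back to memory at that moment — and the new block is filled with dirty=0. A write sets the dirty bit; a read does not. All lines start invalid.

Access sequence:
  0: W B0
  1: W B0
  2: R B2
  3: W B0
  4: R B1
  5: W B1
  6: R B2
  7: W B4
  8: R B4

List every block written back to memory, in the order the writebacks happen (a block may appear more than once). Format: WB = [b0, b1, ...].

0: W B0 → L0 miss [D]
1: W B0 → L0 hit [D]
2: R B2 → L0 miss wb→B0 [-]
3: W B0 → L0 miss [D]
4: R B1 → L1 miss [-]
5: W B1 → L1 hit [D]
6: R B2 → L0 miss wb→B0 [-]
7: W B4 → L0 miss [D]
8: R B4 → L0 hit [D]

WB = [0, 0]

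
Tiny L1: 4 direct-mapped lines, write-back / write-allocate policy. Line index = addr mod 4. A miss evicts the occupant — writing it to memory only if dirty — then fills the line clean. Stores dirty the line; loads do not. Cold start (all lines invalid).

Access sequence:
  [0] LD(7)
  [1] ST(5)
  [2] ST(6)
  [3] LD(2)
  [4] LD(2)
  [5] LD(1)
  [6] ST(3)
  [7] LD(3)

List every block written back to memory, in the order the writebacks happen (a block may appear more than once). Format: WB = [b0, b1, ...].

WB = [6, 5]

0: R B7 → L3 miss [-]
1: W B5 → L1 miss [D]
2: W B6 → L2 miss [D]
3: R B2 → L2 miss wb→B6 [-]
4: R B2 → L2 hit [-]
5: R B1 → L1 miss wb→B5 [-]
6: W B3 → L3 miss [D]
7: R B3 → L3 hit [D]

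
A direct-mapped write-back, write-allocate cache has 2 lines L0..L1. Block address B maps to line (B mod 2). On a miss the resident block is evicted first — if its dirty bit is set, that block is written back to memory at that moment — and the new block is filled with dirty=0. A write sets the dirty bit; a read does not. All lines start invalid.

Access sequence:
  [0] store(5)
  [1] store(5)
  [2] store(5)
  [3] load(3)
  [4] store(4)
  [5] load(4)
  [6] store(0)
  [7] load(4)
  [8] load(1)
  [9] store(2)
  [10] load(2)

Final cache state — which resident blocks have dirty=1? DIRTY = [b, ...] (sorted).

0: W B5 → L1 miss [D]
1: W B5 → L1 hit [D]
2: W B5 → L1 hit [D]
3: R B3 → L1 miss wb→B5 [-]
4: W B4 → L0 miss [D]
5: R B4 → L0 hit [D]
6: W B0 → L0 miss wb→B4 [D]
7: R B4 → L0 miss wb→B0 [-]
8: R B1 → L1 miss [-]
9: W B2 → L0 miss [D]
10: R B2 → L0 hit [D]

DIRTY = [2]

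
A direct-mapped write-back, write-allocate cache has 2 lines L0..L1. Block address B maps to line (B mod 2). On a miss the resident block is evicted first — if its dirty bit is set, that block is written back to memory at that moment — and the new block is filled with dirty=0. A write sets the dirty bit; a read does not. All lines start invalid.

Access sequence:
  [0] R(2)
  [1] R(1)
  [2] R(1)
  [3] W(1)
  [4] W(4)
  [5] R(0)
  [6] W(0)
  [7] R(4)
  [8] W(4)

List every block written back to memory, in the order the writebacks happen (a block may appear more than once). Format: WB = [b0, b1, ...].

0: R B2 -> L0 miss  d=-]
1: R B1 -> L1 miss  d=-]
2: R B1 -> L1 hit  d=-]
3: W B1 -> L1 hit  d=D]
4: W B4 -> L0 miss  d=D]
5: R B0 -> L0 miss wb->B4  d=-]
6: W B0 -> L0 hit  d=D]
7: R B4 -> L0 miss wb->B0  d=-]
8: W B4 -> L0 hit  d=D]

WB = [4, 0]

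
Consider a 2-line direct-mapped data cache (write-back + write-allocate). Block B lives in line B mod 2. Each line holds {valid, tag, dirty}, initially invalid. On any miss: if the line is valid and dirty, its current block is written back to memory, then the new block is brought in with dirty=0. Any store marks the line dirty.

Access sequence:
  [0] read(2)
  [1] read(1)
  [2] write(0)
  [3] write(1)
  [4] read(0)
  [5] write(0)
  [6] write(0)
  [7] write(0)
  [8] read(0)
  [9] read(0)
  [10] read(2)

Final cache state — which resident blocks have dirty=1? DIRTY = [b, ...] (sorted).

DIRTY = [1]

  0 | R B2 → L0 miss [-]
  1 | R B1 → L1 miss [-]
  2 | W B0 → L0 miss [D]
  3 | W B1 → L1 hit [D]
  4 | R B0 → L0 hit [D]
  5 | W B0 → L0 hit [D]
  6 | W B0 → L0 hit [D]
  7 | W B0 → L0 hit [D]
  8 | R B0 → L0 hit [D]
  9 | R B0 → L0 hit [D]
  10 | R B2 → L0 miss wb→B0 [-]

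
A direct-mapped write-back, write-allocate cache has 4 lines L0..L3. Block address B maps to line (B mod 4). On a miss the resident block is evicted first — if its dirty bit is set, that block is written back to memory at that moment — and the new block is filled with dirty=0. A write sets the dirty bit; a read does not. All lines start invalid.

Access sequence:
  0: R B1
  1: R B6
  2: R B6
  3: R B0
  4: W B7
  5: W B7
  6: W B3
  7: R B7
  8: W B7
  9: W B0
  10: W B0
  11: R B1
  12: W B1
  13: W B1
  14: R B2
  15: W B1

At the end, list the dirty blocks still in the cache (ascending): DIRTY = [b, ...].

DIRTY = [0, 1, 7]

0: R B1 → L1 miss [-]
1: R B6 → L2 miss [-]
2: R B6 → L2 hit [-]
3: R B0 → L0 miss [-]
4: W B7 → L3 miss [D]
5: W B7 → L3 hit [D]
6: W B3 → L3 miss wb→B7 [D]
7: R B7 → L3 miss wb→B3 [-]
8: W B7 → L3 hit [D]
9: W B0 → L0 hit [D]
10: W B0 → L0 hit [D]
11: R B1 → L1 hit [-]
12: W B1 → L1 hit [D]
13: W B1 → L1 hit [D]
14: R B2 → L2 miss [-]
15: W B1 → L1 hit [D]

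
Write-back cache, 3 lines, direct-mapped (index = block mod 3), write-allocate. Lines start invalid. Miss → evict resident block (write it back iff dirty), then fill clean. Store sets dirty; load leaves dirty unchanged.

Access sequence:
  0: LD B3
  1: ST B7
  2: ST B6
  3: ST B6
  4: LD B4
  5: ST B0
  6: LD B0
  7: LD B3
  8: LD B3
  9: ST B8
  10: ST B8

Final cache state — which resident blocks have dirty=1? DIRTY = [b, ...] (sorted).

DIRTY = [8]

  0 | R B3 → L0 miss [-]
  1 | W B7 → L1 miss [D]
  2 | W B6 → L0 miss [D]
  3 | W B6 → L0 hit [D]
  4 | R B4 → L1 miss wb→B7 [-]
  5 | W B0 → L0 miss wb→B6 [D]
  6 | R B0 → L0 hit [D]
  7 | R B3 → L0 miss wb→B0 [-]
  8 | R B3 → L0 hit [-]
  9 | W B8 → L2 miss [D]
  10 | W B8 → L2 hit [D]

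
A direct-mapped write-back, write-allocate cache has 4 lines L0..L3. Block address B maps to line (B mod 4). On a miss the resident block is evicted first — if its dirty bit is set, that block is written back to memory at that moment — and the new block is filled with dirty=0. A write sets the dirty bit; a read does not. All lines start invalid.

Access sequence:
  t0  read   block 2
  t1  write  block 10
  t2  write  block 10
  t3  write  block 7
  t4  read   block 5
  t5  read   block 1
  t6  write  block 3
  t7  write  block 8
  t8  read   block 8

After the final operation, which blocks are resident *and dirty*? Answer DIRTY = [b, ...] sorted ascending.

0: R B2 → L2 miss [-]
1: W B10 → L2 miss [D]
2: W B10 → L2 hit [D]
3: W B7 → L3 miss [D]
4: R B5 → L1 miss [-]
5: R B1 → L1 miss [-]
6: W B3 → L3 miss wb→B7 [D]
7: W B8 → L0 miss [D]
8: R B8 → L0 hit [D]

DIRTY = [3, 8, 10]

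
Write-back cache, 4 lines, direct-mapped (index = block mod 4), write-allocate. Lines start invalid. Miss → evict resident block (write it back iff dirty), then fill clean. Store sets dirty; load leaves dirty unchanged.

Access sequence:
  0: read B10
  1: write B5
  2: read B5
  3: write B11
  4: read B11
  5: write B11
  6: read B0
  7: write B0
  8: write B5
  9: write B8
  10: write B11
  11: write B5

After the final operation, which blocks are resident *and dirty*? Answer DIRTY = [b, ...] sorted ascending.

DIRTY = [5, 8, 11]

  0 | R B10 → L2 miss [-]
  1 | W B5 → L1 miss [D]
  2 | R B5 → L1 hit [D]
  3 | W B11 → L3 miss [D]
  4 | R B11 → L3 hit [D]
  5 | W B11 → L3 hit [D]
  6 | R B0 → L0 miss [-]
  7 | W B0 → L0 hit [D]
  8 | W B5 → L1 hit [D]
  9 | W B8 → L0 miss wb→B0 [D]
  10 | W B11 → L3 hit [D]
  11 | W B5 → L1 hit [D]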